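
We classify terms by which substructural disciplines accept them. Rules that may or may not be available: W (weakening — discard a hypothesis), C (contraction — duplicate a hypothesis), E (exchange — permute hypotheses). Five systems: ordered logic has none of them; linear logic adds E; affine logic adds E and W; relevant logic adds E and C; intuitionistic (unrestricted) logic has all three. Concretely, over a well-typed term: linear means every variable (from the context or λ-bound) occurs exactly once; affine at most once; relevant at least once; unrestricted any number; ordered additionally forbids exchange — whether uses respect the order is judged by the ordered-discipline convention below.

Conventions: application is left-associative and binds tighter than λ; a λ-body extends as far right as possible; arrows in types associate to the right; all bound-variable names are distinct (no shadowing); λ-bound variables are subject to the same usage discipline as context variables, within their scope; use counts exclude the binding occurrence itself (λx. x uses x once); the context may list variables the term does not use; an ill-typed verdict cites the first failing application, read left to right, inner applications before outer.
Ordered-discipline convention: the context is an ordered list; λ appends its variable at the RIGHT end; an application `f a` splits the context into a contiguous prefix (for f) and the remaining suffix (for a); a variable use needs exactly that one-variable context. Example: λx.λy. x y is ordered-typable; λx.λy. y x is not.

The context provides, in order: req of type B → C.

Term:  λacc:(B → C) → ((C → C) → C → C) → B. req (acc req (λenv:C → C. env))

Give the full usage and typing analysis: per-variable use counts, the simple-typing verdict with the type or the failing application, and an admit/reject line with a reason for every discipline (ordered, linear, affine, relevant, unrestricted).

usage: req: 2×; acc [bound]: 1×; env [bound]: 1×
left-to-right use order: req, acc, req, env
typing: well-typed — term : ((B → C) → ((C → C) → C → C) → B) → C
ordered: ✗ — needs contraction — req ×2
linear: ✗ — needs contraction — req ×2
affine: ✗ — needs contraction — req ×2
relevant: ✓ — none of req, acc, env goes unused
unrestricted: ✓ — simply typable at ((B → C) → ((C → C) → C → C) → B) → C; W, C, E all held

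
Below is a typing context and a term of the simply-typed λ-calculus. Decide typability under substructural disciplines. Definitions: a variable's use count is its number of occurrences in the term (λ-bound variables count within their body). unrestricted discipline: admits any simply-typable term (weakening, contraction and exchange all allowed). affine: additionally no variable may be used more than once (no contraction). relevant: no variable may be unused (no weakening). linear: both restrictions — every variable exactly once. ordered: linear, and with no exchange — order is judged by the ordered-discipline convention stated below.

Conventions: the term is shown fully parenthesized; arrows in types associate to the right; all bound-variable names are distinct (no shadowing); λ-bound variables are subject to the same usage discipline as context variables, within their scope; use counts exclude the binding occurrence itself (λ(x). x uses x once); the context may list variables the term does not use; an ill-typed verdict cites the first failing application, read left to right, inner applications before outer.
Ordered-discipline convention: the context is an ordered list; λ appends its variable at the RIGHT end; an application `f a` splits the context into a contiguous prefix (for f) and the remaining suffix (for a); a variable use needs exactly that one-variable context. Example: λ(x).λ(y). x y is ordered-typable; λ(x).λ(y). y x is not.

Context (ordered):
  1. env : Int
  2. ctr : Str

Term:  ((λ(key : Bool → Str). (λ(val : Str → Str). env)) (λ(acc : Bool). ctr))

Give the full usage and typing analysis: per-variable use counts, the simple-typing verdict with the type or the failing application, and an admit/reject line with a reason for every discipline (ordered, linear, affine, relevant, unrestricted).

counts: env: 1, ctr: 1, key (bound): 0, val (bound): 0, acc (bound): 0
uses in reading order: env, ctr
typing: well-typed at (Str → Str) → Int
ordered: ✗, needs weakening: key, val, acc unused
linear: ✗, needs weakening: key, val, acc unused
affine: ✓, none of env, ctr, key, val, acc used more than once
relevant: ✗, needs weakening: key, val, acc unused
unrestricted: ✓, well-typed at (Str → Str) → Int; no restrictions here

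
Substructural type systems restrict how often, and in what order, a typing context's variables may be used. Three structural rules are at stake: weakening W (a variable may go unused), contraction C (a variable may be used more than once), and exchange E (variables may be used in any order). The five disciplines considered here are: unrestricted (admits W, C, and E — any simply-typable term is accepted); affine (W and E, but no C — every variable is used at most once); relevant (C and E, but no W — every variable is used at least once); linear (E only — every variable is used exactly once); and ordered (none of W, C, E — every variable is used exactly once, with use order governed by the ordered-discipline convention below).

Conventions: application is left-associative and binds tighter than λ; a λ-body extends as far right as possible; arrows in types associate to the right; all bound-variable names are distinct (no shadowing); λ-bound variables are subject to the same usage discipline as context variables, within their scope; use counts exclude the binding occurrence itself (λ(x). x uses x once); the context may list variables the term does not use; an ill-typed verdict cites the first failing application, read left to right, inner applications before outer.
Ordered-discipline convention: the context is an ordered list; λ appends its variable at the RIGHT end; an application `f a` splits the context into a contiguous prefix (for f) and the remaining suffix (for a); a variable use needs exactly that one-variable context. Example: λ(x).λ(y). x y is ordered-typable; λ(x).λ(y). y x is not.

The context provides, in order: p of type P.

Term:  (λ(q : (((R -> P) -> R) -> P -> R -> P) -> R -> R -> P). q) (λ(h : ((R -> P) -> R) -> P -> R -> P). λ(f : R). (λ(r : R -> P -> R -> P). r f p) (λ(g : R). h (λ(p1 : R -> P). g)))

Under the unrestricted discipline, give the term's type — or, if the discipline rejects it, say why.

term : (((R -> P) -> R) -> P -> R -> P) -> R -> R -> P
usage: p: 1; q (bound): 1; h (bound): 1; f (bound): 1; r (bound): 1; g (bound): 1; p1 (bound): 0
order of uses: q, r, f, p, h, g
typing: ✓ — (((R -> P) -> R) -> P -> R -> P) -> R -> R -> P
summary: ordered ✗ · linear ✗ · affine ✓ · relevant ✗ · unrestricted ✓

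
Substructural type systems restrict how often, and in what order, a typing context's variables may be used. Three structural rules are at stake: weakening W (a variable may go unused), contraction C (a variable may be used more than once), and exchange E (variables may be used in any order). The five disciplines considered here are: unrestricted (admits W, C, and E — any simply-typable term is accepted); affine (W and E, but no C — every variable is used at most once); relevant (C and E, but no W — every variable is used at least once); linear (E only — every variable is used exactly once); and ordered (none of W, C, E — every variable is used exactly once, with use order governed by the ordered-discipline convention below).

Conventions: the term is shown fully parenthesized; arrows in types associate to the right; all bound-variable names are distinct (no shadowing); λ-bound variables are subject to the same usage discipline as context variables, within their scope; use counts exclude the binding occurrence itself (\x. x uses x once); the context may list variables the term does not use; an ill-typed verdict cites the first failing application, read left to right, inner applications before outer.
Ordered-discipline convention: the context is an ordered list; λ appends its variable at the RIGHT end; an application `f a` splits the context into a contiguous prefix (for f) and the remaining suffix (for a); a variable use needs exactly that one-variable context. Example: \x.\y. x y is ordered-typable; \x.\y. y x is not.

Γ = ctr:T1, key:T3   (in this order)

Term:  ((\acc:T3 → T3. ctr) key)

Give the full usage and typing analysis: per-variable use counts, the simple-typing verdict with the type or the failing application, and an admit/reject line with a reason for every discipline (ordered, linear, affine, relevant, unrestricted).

use counts: ctr=1; key=1; acc (bound)=0
uses in reading order: ctr, key
typing: ill-typed: an argument T3 mismatches the expected T3 → T3
ordered ✗ (not simply typable)
linear ✗ (fails simple typing)
affine ✗ (a type mismatch blocks all five)
relevant ✗ (the type mismatch rejects it)
unrestricted ✗ (not simply typable)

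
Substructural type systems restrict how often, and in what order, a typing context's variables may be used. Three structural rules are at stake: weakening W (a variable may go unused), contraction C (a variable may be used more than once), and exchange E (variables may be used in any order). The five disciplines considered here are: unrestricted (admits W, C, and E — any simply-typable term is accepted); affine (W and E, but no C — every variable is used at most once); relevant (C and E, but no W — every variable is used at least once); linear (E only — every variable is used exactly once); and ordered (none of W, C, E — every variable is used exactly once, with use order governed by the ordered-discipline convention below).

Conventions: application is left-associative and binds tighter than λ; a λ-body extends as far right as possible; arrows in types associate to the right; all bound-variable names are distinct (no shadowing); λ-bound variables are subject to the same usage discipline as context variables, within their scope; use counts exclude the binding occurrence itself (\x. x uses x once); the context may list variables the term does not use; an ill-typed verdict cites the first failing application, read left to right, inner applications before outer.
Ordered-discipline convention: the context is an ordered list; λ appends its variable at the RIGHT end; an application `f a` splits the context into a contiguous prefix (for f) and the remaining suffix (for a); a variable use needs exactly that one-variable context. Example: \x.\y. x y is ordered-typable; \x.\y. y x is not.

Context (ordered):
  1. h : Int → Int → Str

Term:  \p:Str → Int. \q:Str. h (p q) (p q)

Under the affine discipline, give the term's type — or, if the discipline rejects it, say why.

not well-typed under affine — needs contraction — p ×2, q ×2
counts: h ×1, p (λ-bound) ×2, q (λ-bound) ×2
left-to-right use order: h, p, q, p, q
typing: well-typed — term : (Str → Int) → Str → Str
per-discipline verdicts: ordered ✗; linear ✗; affine ✗; relevant ✓; unrestricted ✓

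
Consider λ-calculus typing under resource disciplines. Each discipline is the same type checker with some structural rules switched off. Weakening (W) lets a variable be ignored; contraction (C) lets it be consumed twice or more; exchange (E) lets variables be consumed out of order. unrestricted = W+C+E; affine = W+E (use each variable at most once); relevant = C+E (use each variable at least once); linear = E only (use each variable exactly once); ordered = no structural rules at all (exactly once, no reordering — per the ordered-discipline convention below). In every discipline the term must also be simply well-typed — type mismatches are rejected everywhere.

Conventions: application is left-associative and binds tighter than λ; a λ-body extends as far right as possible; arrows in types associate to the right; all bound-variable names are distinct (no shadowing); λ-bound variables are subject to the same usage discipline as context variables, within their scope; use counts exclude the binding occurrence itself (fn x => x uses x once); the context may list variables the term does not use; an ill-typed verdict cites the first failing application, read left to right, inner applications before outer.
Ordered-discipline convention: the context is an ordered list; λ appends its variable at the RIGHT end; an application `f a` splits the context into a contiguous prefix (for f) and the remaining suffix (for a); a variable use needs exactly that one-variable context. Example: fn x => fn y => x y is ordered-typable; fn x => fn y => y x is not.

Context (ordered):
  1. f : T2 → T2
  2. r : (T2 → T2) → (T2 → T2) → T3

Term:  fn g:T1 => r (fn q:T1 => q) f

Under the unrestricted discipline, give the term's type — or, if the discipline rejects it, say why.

not well-typed under unrestricted — not simply typable
counts: f: 1×, r: 1×, g (bound): 0×, q (bound): 1×
left-to-right use order: r, q, f
typing: ill-typed: a function awaiting T2 → T2 gets T1 → T1
across the five disciplines: ordered ✗, linear ✗, affine ✗, relevant ✗, unrestricted ✗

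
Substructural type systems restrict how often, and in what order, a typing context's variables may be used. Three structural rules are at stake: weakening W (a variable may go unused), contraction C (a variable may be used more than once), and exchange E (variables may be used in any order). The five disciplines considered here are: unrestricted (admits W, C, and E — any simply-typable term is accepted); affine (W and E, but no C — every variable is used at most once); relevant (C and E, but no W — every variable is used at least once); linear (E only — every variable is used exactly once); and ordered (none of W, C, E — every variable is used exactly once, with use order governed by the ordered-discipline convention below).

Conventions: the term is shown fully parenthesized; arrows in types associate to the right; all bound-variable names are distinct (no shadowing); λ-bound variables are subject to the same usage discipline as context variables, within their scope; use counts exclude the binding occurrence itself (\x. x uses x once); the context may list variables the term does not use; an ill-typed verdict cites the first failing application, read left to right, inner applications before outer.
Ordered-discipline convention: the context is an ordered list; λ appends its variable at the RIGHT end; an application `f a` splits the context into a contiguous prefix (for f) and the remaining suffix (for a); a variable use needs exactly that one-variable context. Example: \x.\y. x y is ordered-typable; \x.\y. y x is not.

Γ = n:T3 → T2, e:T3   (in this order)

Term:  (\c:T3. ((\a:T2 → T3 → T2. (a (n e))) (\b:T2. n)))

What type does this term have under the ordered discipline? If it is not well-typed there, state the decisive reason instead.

not well-typed under ordered — n ×2 used more than once (contraction); unused: c, b — weakening required
usage: n: 2, e: 1, c (bound): 0, a (bound): 1, b (bound): 0
uses in reading order: a, n, e, n
typing: the term checks, with type T3 → T3 → T2
across the five disciplines: ordered ✗ · linear ✗ · affine ✗ · relevant ✗ · unrestricted ✓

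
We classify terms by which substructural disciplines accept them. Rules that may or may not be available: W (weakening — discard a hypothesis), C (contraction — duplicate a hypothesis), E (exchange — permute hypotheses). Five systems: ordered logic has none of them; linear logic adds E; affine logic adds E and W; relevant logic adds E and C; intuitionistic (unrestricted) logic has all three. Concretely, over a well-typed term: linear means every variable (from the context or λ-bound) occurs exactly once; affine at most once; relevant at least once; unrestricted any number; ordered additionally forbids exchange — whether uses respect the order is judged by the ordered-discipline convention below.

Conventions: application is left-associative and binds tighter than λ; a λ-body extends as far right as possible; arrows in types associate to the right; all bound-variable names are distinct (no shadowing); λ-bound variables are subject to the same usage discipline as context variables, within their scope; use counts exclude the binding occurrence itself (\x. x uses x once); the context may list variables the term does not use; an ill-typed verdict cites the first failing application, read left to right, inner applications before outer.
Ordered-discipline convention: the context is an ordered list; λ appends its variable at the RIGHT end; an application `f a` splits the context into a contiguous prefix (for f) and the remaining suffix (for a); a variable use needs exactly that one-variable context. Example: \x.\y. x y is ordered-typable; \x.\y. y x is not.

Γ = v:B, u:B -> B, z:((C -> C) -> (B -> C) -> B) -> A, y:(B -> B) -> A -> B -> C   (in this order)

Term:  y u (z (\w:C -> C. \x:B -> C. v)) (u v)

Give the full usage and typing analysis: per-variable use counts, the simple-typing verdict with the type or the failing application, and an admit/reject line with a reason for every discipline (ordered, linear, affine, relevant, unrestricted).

usage: v: 2×; u: 2×; z: 1×; y: 1×; w (λ-bound): 0×; x (λ-bound): 0×
order of uses: y, u, z, v, u, v
typing: well-typed — term : C
ordered: ✗, needs contraction — v ×2, u ×2; w, x left unused
linear: ✗, needs contraction — v ×2, u ×2; w, x left unused
affine: ✗, needs contraction — v ×2, u ×2
relevant: ✗, w, x left unused
unrestricted: ✓, simply typable at C; W, C, E all held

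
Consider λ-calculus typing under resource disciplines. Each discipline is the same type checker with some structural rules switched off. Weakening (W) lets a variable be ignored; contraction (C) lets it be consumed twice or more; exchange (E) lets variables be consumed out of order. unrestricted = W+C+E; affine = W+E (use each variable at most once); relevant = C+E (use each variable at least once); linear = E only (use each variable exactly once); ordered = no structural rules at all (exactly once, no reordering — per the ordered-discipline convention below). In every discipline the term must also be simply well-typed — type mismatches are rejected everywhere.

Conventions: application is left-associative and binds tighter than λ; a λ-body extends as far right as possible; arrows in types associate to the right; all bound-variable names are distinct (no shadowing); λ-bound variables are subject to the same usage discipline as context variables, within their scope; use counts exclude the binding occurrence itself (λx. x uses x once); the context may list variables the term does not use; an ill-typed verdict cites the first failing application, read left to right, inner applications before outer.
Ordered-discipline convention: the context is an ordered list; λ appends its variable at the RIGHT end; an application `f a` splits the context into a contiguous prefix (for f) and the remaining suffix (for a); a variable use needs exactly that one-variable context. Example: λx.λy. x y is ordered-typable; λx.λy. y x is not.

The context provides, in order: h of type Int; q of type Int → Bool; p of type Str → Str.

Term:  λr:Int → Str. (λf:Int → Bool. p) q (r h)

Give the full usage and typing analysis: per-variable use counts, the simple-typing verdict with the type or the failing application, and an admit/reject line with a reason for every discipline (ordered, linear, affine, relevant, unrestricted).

variable uses: h: 1×, q: 1×, p: 1×, r (λ-bound): 1×, f (λ-bound): 0×
order of uses: p, q, r, h
typing: ✓ — (Int → Str) → Str
ordered: ✗ — unused: f — weakening required
linear: ✗ — unused: f — weakening required
affine: ✓ — h, q, p, r, f: no repeats, contraction unneeded
relevant: ✗ — unused: f — weakening required
unrestricted: ✓ — simply typable at (Int → Str) → Str; W, C, E all held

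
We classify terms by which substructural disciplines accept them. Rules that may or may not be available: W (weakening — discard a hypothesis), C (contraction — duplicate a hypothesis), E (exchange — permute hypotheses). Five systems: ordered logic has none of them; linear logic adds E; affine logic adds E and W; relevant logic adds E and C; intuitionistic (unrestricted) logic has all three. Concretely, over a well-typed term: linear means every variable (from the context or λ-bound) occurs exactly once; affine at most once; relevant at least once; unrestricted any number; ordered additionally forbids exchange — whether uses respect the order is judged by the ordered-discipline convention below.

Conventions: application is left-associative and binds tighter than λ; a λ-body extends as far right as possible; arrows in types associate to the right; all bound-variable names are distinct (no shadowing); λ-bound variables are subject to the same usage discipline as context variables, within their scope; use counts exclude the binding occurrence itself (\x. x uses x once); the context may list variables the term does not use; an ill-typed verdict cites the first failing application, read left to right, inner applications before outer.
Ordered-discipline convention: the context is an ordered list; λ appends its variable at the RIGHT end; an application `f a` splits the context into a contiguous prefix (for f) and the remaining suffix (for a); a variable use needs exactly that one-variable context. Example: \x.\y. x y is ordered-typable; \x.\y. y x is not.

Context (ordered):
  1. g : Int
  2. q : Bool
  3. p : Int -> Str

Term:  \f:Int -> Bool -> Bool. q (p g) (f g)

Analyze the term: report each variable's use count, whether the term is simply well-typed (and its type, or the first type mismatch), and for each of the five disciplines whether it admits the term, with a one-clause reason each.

counts: g: 2, q: 1, p: 1, f (bound): 1
order of uses: q, p, g, f, g
typing: ill-typed: non-arrow in function slot: Bool
ordered: ✗ — fails simple typing
linear: ✗ — a type mismatch blocks all five
affine: ✗ — the type mismatch rejects it
relevant: ✗ — not simply typable
unrestricted: ✗ — fails simple typing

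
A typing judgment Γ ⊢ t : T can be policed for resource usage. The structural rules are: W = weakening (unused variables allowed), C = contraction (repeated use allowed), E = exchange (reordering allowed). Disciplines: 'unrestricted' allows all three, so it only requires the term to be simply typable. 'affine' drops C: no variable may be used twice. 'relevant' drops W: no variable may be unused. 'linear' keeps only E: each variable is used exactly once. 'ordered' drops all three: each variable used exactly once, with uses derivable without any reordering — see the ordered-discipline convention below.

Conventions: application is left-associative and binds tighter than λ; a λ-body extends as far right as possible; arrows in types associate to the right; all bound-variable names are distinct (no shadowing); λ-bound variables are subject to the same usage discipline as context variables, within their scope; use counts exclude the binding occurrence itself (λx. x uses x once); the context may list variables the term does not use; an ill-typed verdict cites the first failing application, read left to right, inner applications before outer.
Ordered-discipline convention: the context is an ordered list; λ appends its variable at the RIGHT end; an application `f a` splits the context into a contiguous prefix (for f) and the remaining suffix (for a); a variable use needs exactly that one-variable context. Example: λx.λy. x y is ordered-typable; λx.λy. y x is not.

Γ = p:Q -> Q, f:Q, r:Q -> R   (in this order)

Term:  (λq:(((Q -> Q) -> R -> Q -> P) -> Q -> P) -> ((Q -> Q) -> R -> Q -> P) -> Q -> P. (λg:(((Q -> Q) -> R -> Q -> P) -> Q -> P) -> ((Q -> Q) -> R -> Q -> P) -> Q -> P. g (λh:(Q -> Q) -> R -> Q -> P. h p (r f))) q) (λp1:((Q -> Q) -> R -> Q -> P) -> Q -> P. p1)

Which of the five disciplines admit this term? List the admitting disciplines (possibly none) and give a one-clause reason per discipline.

admitted in: linear, affine, relevant, unrestricted
use counts: p ×1; f ×1; r ×1; q (λ-bound) ×1; g (λ-bound) ×1; h (λ-bound) ×1; p1 (λ-bound) ×1
left-to-right use order: g, h, p, r, f, q, p1
typing: well-typed — term : ((Q -> Q) -> R -> Q -> P) -> Q -> P
ordered: ✗, use order g, h, p, r, f, q, p1 needs exchange
linear: ✓, p, f, r, q, g, h, p1: one use apiece
affine: ✓, no duplicate uses among p, f, r, q, g, h, p1
relevant: ✓, none of p, f, r, q, g, h, p1 goes unused
unrestricted: ✓, typability at ((Q -> Q) -> R -> Q -> P) -> Q -> P is all that's needed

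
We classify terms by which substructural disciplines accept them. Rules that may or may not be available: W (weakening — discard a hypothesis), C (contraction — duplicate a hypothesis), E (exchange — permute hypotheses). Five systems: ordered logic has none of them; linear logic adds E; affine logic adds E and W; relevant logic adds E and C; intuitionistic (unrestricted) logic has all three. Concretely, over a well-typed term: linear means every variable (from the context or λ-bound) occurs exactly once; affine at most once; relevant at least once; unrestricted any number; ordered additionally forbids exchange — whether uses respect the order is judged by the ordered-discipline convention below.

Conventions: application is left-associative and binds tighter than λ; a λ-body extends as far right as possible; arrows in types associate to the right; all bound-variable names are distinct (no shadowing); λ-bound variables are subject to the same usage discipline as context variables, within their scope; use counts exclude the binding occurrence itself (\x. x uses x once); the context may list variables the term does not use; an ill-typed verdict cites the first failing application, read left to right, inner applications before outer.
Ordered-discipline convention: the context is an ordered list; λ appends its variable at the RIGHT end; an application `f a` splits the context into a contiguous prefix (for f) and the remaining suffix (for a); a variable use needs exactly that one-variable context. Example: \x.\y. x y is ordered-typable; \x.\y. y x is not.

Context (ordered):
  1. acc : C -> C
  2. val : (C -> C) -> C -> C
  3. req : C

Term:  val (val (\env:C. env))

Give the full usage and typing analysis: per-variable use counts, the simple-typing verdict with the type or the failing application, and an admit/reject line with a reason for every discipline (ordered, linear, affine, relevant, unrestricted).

counts: acc: 0; val: 2; req: 0; env (λ-bound): 1
order of uses: val, val, env
typing: the term checks, with type C -> C
ordered: ✗ — val ×2 used more than once (contraction); needs weakening: acc, req unused
linear: ✗ — val ×2 used more than once (contraction); needs weakening: acc, req unused
affine: ✗ — val ×2 used more than once (contraction)
relevant: ✗ — needs weakening: acc, req unused
unrestricted: ✓ — typability at C -> C is all that's needed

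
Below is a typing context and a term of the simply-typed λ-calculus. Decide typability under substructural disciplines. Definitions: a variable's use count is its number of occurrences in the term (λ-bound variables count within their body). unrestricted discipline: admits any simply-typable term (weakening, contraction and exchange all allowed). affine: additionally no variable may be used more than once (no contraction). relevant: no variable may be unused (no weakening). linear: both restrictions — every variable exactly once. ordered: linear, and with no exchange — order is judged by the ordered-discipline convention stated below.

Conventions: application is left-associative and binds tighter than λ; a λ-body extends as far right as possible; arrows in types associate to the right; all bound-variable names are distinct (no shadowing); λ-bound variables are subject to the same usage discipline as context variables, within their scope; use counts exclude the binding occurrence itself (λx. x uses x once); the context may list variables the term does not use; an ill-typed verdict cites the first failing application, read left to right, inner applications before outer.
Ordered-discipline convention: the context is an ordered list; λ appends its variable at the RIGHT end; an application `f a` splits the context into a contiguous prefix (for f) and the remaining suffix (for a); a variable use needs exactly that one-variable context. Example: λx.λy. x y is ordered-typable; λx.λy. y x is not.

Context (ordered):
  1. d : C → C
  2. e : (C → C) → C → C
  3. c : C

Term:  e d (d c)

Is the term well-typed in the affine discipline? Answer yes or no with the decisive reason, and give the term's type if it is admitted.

no — d ×2 used more than once (contraction)
usage: d: 2×, e: 1×, c: 1×
use order (left to right): e, d, d, c
typing: well-typed at C
across the five disciplines: ordered ✗; linear ✗; affine ✗; relevant ✓; unrestricted ✓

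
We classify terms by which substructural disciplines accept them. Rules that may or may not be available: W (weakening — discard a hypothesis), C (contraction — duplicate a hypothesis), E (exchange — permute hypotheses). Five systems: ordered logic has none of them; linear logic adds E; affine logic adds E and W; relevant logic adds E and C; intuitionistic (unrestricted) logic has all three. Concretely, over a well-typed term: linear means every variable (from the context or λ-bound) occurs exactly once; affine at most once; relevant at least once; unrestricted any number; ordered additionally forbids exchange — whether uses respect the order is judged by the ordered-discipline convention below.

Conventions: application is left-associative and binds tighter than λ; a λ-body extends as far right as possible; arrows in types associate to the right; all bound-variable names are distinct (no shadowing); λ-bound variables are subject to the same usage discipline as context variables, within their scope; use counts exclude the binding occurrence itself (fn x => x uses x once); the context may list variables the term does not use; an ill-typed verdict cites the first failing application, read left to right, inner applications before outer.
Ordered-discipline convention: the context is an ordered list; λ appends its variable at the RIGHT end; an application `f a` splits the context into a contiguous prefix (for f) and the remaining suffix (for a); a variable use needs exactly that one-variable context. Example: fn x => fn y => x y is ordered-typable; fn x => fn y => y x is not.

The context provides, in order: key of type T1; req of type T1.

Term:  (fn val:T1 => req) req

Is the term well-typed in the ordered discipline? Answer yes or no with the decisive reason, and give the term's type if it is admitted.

no — uses contraction: req ×2; key, val never used (weakening)
usage: key=0, req=2, val (λ-bound)=0
order of uses: req, req
typing: the term checks, with type T1
summary: ordered ✗, linear ✗, affine ✗, relevant ✗, unrestricted ✓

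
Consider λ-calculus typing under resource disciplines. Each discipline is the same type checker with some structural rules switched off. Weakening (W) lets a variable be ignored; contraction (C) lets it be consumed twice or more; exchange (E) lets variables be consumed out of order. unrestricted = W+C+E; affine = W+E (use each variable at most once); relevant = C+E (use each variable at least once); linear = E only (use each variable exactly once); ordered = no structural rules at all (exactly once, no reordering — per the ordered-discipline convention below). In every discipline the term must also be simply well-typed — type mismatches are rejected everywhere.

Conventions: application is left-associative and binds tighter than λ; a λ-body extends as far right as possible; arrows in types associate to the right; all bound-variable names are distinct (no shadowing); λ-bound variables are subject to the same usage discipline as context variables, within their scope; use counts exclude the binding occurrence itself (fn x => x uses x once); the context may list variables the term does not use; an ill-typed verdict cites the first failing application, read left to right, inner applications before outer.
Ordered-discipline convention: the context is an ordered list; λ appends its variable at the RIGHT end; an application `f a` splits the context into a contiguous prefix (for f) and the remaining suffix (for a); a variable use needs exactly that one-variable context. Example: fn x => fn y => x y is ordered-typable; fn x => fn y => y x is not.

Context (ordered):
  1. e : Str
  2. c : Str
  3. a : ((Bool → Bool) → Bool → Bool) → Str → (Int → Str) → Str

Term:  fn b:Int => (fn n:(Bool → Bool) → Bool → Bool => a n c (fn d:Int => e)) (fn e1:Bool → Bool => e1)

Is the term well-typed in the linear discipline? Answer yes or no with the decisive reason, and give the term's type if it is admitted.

no — b, d left unused
use counts: e ×1; c ×1; a ×1; b (bound) ×0; n (bound) ×1; d (bound) ×0; e1 (bound) ×1
order of uses: a, n, c, e, e1
typing: well-typed — term : Int → Str
summary: ordered ✗; linear ✗; affine ✓; relevant ✗; unrestricted ✓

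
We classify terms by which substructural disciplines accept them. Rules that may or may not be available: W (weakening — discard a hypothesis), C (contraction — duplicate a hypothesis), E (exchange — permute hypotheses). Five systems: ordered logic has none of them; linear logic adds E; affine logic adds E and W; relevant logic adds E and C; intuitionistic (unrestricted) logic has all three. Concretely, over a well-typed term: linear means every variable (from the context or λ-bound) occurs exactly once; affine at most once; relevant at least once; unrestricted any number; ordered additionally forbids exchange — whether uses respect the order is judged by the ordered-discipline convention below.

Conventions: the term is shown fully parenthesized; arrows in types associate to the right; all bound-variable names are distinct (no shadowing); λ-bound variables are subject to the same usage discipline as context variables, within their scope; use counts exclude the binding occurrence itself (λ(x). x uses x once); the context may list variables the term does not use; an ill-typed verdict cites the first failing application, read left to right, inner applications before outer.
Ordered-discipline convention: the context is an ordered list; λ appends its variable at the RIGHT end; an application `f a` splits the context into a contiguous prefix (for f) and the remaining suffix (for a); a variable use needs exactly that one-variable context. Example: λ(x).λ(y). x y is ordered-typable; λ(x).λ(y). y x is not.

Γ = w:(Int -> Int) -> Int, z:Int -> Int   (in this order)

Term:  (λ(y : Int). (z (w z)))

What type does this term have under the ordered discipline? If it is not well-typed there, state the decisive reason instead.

not well-typed under ordered — z ×2 used more than once (contraction); needs weakening: y unused
usage: w=1, z=2, y [bound]=0
order of uses: z, w, z
typing: well-typed at Int -> Int
per-discipline verdicts: ordered ✗; linear ✗; affine ✗; relevant ✗; unrestricted ✓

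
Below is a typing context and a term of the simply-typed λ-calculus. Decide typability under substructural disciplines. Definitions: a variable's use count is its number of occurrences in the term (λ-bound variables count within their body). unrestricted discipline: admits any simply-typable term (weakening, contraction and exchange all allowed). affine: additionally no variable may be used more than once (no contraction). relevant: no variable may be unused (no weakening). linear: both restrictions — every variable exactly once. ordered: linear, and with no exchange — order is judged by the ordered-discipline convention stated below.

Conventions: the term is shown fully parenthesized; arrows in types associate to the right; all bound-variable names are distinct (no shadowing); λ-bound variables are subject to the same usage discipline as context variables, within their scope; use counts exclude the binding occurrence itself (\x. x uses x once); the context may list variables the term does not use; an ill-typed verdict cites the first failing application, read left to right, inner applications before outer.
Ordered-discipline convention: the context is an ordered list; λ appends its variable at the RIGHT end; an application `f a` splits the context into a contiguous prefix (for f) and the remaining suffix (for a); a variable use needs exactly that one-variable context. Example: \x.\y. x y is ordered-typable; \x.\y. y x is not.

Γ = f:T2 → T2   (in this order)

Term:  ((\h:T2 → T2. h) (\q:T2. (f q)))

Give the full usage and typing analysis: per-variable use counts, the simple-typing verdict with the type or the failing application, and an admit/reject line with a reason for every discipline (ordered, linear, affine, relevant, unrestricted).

usage: f: 1, h [bound]: 1, q [bound]: 1
use order (left to right): h, f, q
typing: well-typed — term : T2 → T2
ordered: ✓, single-use (f, h, q), ordered derivation ok
linear: ✓, f, h, q: one use apiece
affine: ✓, at most one use each (f, h, q)
relevant: ✓, every one of f, h, q appears
unrestricted: ✓, type-checks (T2 → T2) and nothing is barred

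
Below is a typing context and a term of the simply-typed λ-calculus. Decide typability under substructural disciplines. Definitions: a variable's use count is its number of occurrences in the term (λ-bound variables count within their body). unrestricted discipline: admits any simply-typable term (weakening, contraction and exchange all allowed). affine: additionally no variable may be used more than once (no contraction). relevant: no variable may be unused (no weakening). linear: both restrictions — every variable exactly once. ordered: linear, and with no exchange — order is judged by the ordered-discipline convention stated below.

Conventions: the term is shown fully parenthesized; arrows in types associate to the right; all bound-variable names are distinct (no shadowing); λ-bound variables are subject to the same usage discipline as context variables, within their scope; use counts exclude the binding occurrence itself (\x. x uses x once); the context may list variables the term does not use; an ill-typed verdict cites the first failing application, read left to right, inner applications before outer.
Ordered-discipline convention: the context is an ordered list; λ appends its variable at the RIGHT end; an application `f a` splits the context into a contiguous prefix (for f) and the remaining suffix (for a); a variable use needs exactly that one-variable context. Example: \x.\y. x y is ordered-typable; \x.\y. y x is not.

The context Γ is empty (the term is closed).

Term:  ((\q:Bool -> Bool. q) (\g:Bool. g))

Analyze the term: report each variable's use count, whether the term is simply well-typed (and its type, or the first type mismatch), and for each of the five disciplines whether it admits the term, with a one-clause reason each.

counts: q (bound) ×1, g (bound) ×1
left-to-right use order: q, g
typing: well-typed — term : Bool -> Bool
ordered ✓ (q, g: once each, no exchange needed)
linear ✓ (q, g: one use apiece)
affine ✓ (no duplicate uses among q, g)
relevant ✓ (at least one use each (q, g))
unrestricted ✓ (well-typed at Bool -> Bool; no restrictions here)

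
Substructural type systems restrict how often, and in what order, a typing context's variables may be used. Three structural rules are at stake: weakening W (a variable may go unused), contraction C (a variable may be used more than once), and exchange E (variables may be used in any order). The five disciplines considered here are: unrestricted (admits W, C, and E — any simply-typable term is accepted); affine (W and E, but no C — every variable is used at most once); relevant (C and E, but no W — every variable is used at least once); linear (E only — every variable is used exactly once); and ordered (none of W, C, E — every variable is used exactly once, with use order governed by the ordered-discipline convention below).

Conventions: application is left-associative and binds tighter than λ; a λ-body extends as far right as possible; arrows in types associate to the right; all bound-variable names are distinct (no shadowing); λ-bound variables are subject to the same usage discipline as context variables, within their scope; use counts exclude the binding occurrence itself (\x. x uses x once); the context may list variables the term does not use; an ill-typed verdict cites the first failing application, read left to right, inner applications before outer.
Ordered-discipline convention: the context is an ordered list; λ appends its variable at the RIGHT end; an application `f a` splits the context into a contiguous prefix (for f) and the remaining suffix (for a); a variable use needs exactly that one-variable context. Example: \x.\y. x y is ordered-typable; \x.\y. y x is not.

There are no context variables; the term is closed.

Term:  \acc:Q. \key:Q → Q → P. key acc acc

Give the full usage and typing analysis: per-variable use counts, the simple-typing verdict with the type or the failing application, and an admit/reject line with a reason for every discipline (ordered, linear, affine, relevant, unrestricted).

variable uses: acc (bound) ×2, key (bound) ×1
order of uses: key, acc, acc
typing: well-typed — term : Q → (Q → Q → P) → P
ordered: ✗, needs contraction — acc ×2
linear: ✗, needs contraction — acc ×2
affine: ✗, needs contraction — acc ×2
relevant: ✓, none of acc, key goes unused
unrestricted: ✓, typability at Q → (Q → Q → P) → P is all that's needed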